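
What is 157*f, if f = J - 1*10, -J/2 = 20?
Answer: -7850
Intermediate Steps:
J = -40 (J = -2*20 = -40)
f = -50 (f = -40 - 1*10 = -40 - 10 = -50)
157*f = 157*(-50) = -7850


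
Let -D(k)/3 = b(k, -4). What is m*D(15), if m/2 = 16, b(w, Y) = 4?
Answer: -384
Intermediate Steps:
m = 32 (m = 2*16 = 32)
D(k) = -12 (D(k) = -3*4 = -12)
m*D(15) = 32*(-12) = -384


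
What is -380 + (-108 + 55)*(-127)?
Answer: 6351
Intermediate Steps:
-380 + (-108 + 55)*(-127) = -380 - 53*(-127) = -380 + 6731 = 6351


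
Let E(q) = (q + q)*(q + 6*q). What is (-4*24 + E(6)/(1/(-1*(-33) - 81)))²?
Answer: 589906944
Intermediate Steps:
E(q) = 14*q² (E(q) = (2*q)*(7*q) = 14*q²)
(-4*24 + E(6)/(1/(-1*(-33) - 81)))² = (-4*24 + (14*6²)/(1/(-1*(-33) - 81)))² = (-96 + (14*36)/(1/(33 - 81)))² = (-96 + 504/(1/(-48)))² = (-96 + 504/(-1/48))² = (-96 + 504*(-48))² = (-96 - 24192)² = (-24288)² = 589906944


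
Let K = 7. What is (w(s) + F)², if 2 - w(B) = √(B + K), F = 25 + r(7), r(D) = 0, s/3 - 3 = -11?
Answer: (27 - I*√17)² ≈ 712.0 - 222.65*I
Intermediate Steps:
s = -24 (s = 9 + 3*(-11) = 9 - 33 = -24)
F = 25 (F = 25 + 0 = 25)
w(B) = 2 - √(7 + B) (w(B) = 2 - √(B + 7) = 2 - √(7 + B))
(w(s) + F)² = ((2 - √(7 - 24)) + 25)² = ((2 - √(-17)) + 25)² = ((2 - I*√17) + 25)² = (27 - I*√17)²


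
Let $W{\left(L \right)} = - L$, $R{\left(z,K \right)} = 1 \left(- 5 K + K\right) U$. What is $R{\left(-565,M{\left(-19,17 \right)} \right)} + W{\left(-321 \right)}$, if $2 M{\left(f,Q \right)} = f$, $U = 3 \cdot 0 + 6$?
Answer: $549$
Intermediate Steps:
$U = 6$ ($U = 0 + 6 = 6$)
$M{\left(f,Q \right)} = \frac{f}{2}$
$R{\left(z,K \right)} = - 24 K$ ($R{\left(z,K \right)} = 1 \left(- 5 K + K\right) 6 = 1 \left(- 4 K\right) 6 = - 4 K 6 = - 24 K$)
$R{\left(-565,M{\left(-19,17 \right)} \right)} + W{\left(-321 \right)} = - 24 \cdot \frac{1}{2} \left(-19\right) - -321 = \left(-24\right) \left(- \frac{19}{2}\right) + 321 = 228 + 321 = 549$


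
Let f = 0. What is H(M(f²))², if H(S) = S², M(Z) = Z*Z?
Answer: 0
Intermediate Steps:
M(Z) = Z²
H(M(f²))² = (((0²)²)²)² = ((0²)²)² = (0²)² = 0² = 0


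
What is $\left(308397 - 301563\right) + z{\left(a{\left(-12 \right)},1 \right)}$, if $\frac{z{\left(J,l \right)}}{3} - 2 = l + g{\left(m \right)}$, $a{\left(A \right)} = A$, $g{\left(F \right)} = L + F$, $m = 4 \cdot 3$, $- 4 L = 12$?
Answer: $6870$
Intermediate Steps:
$L = -3$ ($L = \left(- \frac{1}{4}\right) 12 = -3$)
$m = 12$
$g{\left(F \right)} = -3 + F$
$z{\left(J,l \right)} = 33 + 3 l$ ($z{\left(J,l \right)} = 6 + 3 \left(l + \left(-3 + 12\right)\right) = 6 + 3 \left(l + 9\right) = 6 + 3 \left(9 + l\right) = 6 + \left(27 + 3 l\right) = 33 + 3 l$)
$\left(308397 - 301563\right) + z{\left(a{\left(-12 \right)},1 \right)} = \left(308397 - 301563\right) + \left(33 + 3 \cdot 1\right) = 6834 + \left(33 + 3\right) = 6834 + 36 = 6870$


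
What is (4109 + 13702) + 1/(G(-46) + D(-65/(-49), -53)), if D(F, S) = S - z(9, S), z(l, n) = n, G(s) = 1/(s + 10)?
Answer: 17775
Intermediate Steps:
G(s) = 1/(10 + s)
D(F, S) = 0 (D(F, S) = S - S = 0)
(4109 + 13702) + 1/(G(-46) + D(-65/(-49), -53)) = (4109 + 13702) + 1/(1/(10 - 46) + 0) = 17811 + 1/(1/(-36) + 0) = 17811 + 1/(-1/36 + 0) = 17811 + 1/(-1/36) = 17811 - 36 = 17775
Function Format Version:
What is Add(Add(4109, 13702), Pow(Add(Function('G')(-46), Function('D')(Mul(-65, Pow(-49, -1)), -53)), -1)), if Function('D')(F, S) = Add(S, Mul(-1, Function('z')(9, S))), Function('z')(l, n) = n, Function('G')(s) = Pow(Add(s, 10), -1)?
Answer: 17775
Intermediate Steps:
Function('G')(s) = Pow(Add(10, s), -1)
Function('D')(F, S) = 0 (Function('D')(F, S) = Add(S, Mul(-1, S)) = 0)
Add(Add(4109, 13702), Pow(Add(Function('G')(-46), Function('D')(Mul(-65, Pow(-49, -1)), -53)), -1)) = Add(Add(4109, 13702), Pow(Add(Pow(Add(10, -46), -1), 0), -1)) = Add(17811, Pow(Add(Pow(-36, -1), 0), -1)) = Add(17811, Pow(Add(Rational(-1, 36), 0), -1)) = Add(17811, Pow(Rational(-1, 36), -1)) = Add(17811, -36) = 17775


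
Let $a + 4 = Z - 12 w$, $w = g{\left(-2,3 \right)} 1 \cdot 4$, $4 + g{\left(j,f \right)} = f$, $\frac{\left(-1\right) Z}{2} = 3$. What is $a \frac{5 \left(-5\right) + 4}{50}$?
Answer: $- \frac{399}{25} \approx -15.96$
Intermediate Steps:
$Z = -6$ ($Z = \left(-2\right) 3 = -6$)
$g{\left(j,f \right)} = -4 + f$
$w = -4$ ($w = \left(-4 + 3\right) 1 \cdot 4 = \left(-1\right) 1 \cdot 4 = \left(-1\right) 4 = -4$)
$a = 38$ ($a = -4 - -42 = -4 + \left(-6 + 48\right) = -4 + 42 = 38$)
$a \frac{5 \left(-5\right) + 4}{50} = 38 \frac{5 \left(-5\right) + 4}{50} = 38 \left(-25 + 4\right) \frac{1}{50} = 38 \left(\left(-21\right) \frac{1}{50}\right) = 38 \left(- \frac{21}{50}\right) = - \frac{399}{25}$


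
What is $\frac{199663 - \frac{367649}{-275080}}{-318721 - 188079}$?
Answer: $- \frac{54923665689}{139410544000} \approx -0.39397$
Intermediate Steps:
$\frac{199663 - \frac{367649}{-275080}}{-318721 - 188079} = \frac{199663 - - \frac{367649}{275080}}{-506800} = \left(199663 + \frac{367649}{275080}\right) \left(- \frac{1}{506800}\right) = \frac{54923665689}{275080} \left(- \frac{1}{506800}\right) = - \frac{54923665689}{139410544000}$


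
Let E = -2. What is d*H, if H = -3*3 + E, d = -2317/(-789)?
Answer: -25487/789 ≈ -32.303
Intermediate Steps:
d = 2317/789 (d = -2317*(-1/789) = 2317/789 ≈ 2.9366)
H = -11 (H = -3*3 - 2 = -9 - 2 = -11)
d*H = (2317/789)*(-11) = -25487/789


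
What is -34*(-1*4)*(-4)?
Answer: -544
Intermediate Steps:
-34*(-1*4)*(-4) = -(-136)*(-4) = -34*16 = -544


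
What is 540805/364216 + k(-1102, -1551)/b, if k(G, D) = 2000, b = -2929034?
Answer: 791653900185/533400523672 ≈ 1.4842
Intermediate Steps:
540805/364216 + k(-1102, -1551)/b = 540805/364216 + 2000/(-2929034) = 540805*(1/364216) + 2000*(-1/2929034) = 540805/364216 - 1000/1464517 = 791653900185/533400523672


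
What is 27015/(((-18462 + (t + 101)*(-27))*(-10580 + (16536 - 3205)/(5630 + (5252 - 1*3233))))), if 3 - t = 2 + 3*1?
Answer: 13775849/114006542401 ≈ 0.00012083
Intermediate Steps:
t = -2 (t = 3 - (2 + 3*1) = 3 - (2 + 3) = 3 - 1*5 = 3 - 5 = -2)
27015/(((-18462 + (t + 101)*(-27))*(-10580 + (16536 - 3205)/(5630 + (5252 - 1*3233))))) = 27015/(((-18462 + (-2 + 101)*(-27))*(-10580 + (16536 - 3205)/(5630 + (5252 - 1*3233))))) = 27015/(((-18462 + 99*(-27))*(-10580 + 13331/(5630 + (5252 - 3233))))) = 27015/(((-18462 - 2673)*(-10580 + 13331/(5630 + 2019)))) = 27015/((-21135*(-10580 + 13331/7649))) = 27015/((-21135*(-80913089/7649))) = 27015/(1710098136015/7649) = 27015*(7649/1710098136015) = 13775849/114006542401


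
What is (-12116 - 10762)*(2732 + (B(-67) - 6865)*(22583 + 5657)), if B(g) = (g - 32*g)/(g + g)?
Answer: 4445254608264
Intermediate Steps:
B(g) = -31/2 (B(g) = (-31*g)/((2*g)) = (-31*g)*(1/(2*g)) = -31/2)
(-12116 - 10762)*(2732 + (B(-67) - 6865)*(22583 + 5657)) = (-12116 - 10762)*(2732 + (-31/2 - 6865)*(22583 + 5657)) = -22878*(2732 - 13761/2*28240) = -22878*(2732 - 194305320) = -22878*(-194302588) = 4445254608264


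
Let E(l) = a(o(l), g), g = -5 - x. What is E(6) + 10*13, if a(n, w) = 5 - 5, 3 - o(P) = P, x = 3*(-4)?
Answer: 130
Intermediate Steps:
x = -12
o(P) = 3 - P
g = 7 (g = -5 - 1*(-12) = -5 + 12 = 7)
a(n, w) = 0
E(l) = 0
E(6) + 10*13 = 0 + 10*13 = 0 + 130 = 130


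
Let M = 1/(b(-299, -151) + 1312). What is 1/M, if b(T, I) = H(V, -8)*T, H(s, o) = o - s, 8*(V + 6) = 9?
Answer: 17971/8 ≈ 2246.4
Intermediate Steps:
V = -39/8 (V = -6 + (⅛)*9 = -6 + 9/8 = -39/8 ≈ -4.8750)
b(T, I) = -25*T/8 (b(T, I) = (-8 - 1*(-39/8))*T = (-8 + 39/8)*T = -25*T/8)
M = 8/17971 (M = 1/(-25/8*(-299) + 1312) = 1/(7475/8 + 1312) = 1/(17971/8) = 8/17971 ≈ 0.00044516)
1/M = 1/(8/17971) = 17971/8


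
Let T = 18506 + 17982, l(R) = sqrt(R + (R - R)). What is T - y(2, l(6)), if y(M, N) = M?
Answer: 36486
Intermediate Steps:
l(R) = sqrt(R) (l(R) = sqrt(R + 0) = sqrt(R))
T = 36488
T - y(2, l(6)) = 36488 - 1*2 = 36488 - 2 = 36486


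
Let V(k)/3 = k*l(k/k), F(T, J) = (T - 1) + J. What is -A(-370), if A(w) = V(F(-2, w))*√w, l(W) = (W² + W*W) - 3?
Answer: -1119*I*√370 ≈ -21524.0*I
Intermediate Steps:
l(W) = -3 + 2*W² (l(W) = (W² + W²) - 3 = 2*W² - 3 = -3 + 2*W²)
F(T, J) = -1 + J + T (F(T, J) = (-1 + T) + J = -1 + J + T)
V(k) = -3*k (V(k) = 3*(k*(-3 + 2*(k/k)²)) = 3*(k*(-3 + 2*1²)) = 3*(k*(-3 + 2*1)) = 3*(k*(-3 + 2)) = 3*(k*(-1)) = 3*(-k) = -3*k)
A(w) = √w*(9 - 3*w) (A(w) = (-3*(-1 + w - 2))*√w = (-3*(-3 + w))*√w = (9 - 3*w)*√w = √w*(9 - 3*w))
-A(-370) = -3*√(-370)*(3 - 1*(-370)) = -3*I*√370*(3 + 370) = -3*I*√370*373 = -1119*I*√370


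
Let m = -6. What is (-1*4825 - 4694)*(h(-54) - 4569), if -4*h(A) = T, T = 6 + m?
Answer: 43492311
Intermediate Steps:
T = 0 (T = 6 - 6 = 0)
h(A) = 0 (h(A) = -1/4*0 = 0)
(-1*4825 - 4694)*(h(-54) - 4569) = (-1*4825 - 4694)*(0 - 4569) = (-4825 - 4694)*(-4569) = -9519*(-4569) = 43492311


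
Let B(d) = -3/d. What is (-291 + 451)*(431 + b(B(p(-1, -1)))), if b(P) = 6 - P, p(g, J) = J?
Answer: 69440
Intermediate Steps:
(-291 + 451)*(431 + b(B(p(-1, -1)))) = (-291 + 451)*(431 + (6 - (-3)/(-1))) = 160*(431 + (6 - (-3)*(-1))) = 160*(431 + (6 - 1*3)) = 160*(431 + (6 - 3)) = 160*(431 + 3) = 160*434 = 69440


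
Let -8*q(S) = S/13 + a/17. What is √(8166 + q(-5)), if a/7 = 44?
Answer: √6379637498/884 ≈ 90.354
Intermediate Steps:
a = 308 (a = 7*44 = 308)
q(S) = -77/34 - S/104 (q(S) = -(S/13 + 308/17)/8 = -(308/17 + S/13)/8 = -77/34 - S/104)
√(8166 + q(-5)) = √(8166 + (-77/34 - 1/104*(-5))) = √(8166 + (-77/34 + 5/104)) = √(8166 - 3919/1768) = √(14433569/1768) = √6379637498/884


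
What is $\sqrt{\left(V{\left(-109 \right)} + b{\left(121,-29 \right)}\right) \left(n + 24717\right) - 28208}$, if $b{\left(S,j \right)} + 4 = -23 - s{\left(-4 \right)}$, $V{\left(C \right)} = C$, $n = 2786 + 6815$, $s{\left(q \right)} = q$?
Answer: $2 i \sqrt{1139546} \approx 2135.0 i$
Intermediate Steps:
$n = 9601$
$b{\left(S,j \right)} = -23$ ($b{\left(S,j \right)} = -4 - 19 = -23$)
$\sqrt{\left(V{\left(-109 \right)} + b{\left(121,-29 \right)}\right) \left(n + 24717\right) - 28208} = \sqrt{\left(-109 - 23\right) \left(9601 + 24717\right) - 28208} = \sqrt{\left(-132\right) 34318 - 28208} = \sqrt{-4529976 - 28208} = \sqrt{-4558184} = 2 i \sqrt{1139546}$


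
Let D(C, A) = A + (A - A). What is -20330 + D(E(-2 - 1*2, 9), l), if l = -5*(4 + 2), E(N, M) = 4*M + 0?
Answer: -20360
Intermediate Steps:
E(N, M) = 4*M
l = -30 (l = -5*6 = -30)
D(C, A) = A (D(C, A) = A + 0 = A)
-20330 + D(E(-2 - 1*2, 9), l) = -20330 - 30 = -20360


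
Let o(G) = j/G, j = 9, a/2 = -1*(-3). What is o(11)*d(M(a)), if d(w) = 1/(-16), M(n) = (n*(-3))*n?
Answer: -9/176 ≈ -0.051136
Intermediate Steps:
a = 6 (a = 2*(-1*(-3)) = 2*3 = 6)
o(G) = 9/G
M(n) = -3*n² (M(n) = (-3*n)*n = -3*n²)
d(w) = -1/16
o(11)*d(M(a)) = (9/11)*(-1/16) = -9/176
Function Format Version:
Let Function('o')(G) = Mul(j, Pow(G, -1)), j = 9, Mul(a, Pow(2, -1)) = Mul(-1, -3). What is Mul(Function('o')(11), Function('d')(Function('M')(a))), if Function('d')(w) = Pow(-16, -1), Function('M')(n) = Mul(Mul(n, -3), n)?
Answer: Rational(-9, 176) ≈ -0.051136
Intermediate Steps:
a = 6 (a = Mul(2, Mul(-1, -3)) = Mul(2, 3) = 6)
Function('o')(G) = Mul(9, Pow(G, -1))
Function('M')(n) = Mul(-3, Pow(n, 2)) (Function('M')(n) = Mul(Mul(-3, n), n) = Mul(-3, Pow(n, 2)))
Function('d')(w) = Rational(-1, 16)
Mul(Function('o')(11), Function('d')(Function('M')(a))) = Mul(Mul(9, Pow(11, -1)), Rational(-1, 16)) = Mul(Mul(9, Rational(1, 11)), Rational(-1, 16)) = Mul(Rational(9, 11), Rational(-1, 16)) = Rational(-9, 176)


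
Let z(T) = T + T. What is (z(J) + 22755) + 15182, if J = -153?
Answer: 37631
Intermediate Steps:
z(T) = 2*T
(z(J) + 22755) + 15182 = (2*(-153) + 22755) + 15182 = (-306 + 22755) + 15182 = 22449 + 15182 = 37631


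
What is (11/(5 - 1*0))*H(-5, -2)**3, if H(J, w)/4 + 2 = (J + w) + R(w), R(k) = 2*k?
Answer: -1546688/5 ≈ -3.0934e+5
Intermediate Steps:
H(J, w) = -8 + 4*J + 12*w (H(J, w) = -8 + 4*((J + w) + 2*w) = -8 + 4*(J + 3*w) = -8 + (4*J + 12*w) = -8 + 4*J + 12*w)
(11/(5 - 1*0))*H(-5, -2)**3 = (11/(5 - 1*0))*(-8 + 4*(-5) + 12*(-2))**3 = (11/(5 + 0))*(-8 - 20 - 24)**3 = (11/5)*(-52)**3 = (11*(1/5))*(-140608) = (11/5)*(-140608) = -1546688/5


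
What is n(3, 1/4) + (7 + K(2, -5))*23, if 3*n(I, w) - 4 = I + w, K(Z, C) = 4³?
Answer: 19625/12 ≈ 1635.4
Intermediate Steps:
K(Z, C) = 64
n(I, w) = 4/3 + I/3 + w/3 (n(I, w) = 4/3 + (I + w)/3 = 4/3 + (I/3 + w/3) = 4/3 + I/3 + w/3)
n(3, 1/4) + (7 + K(2, -5))*23 = (4/3 + (⅓)*3 + (1/4)/3) + (7 + 64)*23 = (4/3 + 1 + (1*(¼))/3) + 71*23 = (4/3 + 1 + (⅓)*(¼)) + 1633 = (4/3 + 1 + 1/12) + 1633 = 29/12 + 1633 = 19625/12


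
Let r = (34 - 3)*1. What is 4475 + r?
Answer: 4506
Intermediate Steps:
r = 31 (r = 31*1 = 31)
4475 + r = 4475 + 31 = 4506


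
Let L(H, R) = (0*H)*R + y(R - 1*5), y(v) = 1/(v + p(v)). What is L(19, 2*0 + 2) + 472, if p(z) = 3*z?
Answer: 5663/12 ≈ 471.92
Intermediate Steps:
y(v) = 1/(4*v) (y(v) = 1/(v + 3*v) = 1/(4*v))
L(H, R) = 1/(4*(-5 + R)) (L(H, R) = (0*H)*R + 1/(4*(R - 1*5)) = 0*R + 1/(4*(R - 5)) = 0 + 1/(4*(-5 + R)) = 1/(4*(-5 + R)))
L(19, 2*0 + 2) + 472 = 1/(4*(-5 + (2*0 + 2))) + 472 = 1/(4*(-5 + (0 + 2))) + 472 = 1/(4*(-5 + 2)) + 472 = (¼)/(-3) + 472 = (¼)*(-⅓) + 472 = -1/12 + 472 = 5663/12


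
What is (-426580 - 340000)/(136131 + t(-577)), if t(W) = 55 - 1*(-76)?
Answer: -383290/68131 ≈ -5.6258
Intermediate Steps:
t(W) = 131 (t(W) = 55 + 76 = 131)
(-426580 - 340000)/(136131 + t(-577)) = (-426580 - 340000)/(136131 + 131) = -766580/136262 = -766580*1/136262 = -383290/68131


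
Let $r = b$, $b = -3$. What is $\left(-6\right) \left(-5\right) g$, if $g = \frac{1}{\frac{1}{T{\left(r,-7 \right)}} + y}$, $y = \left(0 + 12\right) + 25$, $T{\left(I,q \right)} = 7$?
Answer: $\frac{21}{26} \approx 0.80769$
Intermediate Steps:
$r = -3$
$y = 37$ ($y = 12 + 25 = 37$)
$g = \frac{7}{260}$ ($g = \frac{1}{\frac{1}{7} + 37} = \frac{1}{\frac{260}{7}} = \frac{7}{260} \approx 0.026923$)
$\left(-6\right) \left(-5\right) g = \left(-6\right) \left(-5\right) \frac{7}{260} = 30 \cdot \frac{7}{260} = \frac{21}{26}$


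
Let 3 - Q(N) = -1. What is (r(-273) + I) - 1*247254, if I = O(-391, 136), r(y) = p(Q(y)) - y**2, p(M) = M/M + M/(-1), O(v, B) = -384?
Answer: -322170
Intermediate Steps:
Q(N) = 4 (Q(N) = 3 - 1*(-1) = 3 + 1 = 4)
p(M) = 1 - M (p(M) = 1 + M*(-1) = 1 - M)
r(y) = -3 - y**2 (r(y) = (1 - 1*4) - y**2 = (1 - 4) - y**2 = -3 - y**2)
I = -384
(r(-273) + I) - 1*247254 = ((-3 - 1*(-273)**2) - 384) - 1*247254 = ((-3 - 1*74529) - 384) - 247254 = ((-3 - 74529) - 384) - 247254 = (-74532 - 384) - 247254 = -74916 - 247254 = -322170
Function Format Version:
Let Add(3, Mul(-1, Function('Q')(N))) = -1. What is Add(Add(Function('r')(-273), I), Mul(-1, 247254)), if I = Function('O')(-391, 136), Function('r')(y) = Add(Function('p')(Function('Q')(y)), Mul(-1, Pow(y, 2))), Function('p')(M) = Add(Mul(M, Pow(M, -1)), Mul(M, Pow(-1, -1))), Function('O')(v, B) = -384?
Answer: -322170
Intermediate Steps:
Function('Q')(N) = 4 (Function('Q')(N) = Add(3, Mul(-1, -1)) = Add(3, 1) = 4)
Function('p')(M) = Add(1, Mul(-1, M)) (Function('p')(M) = Add(1, Mul(M, -1)) = Add(1, Mul(-1, M)))
Function('r')(y) = Add(-3, Mul(-1, Pow(y, 2))) (Function('r')(y) = Add(Add(1, Mul(-1, 4)), Mul(-1, Pow(y, 2))) = Add(Add(1, -4), Mul(-1, Pow(y, 2))) = Add(-3, Mul(-1, Pow(y, 2))))
I = -384
Add(Add(Function('r')(-273), I), Mul(-1, 247254)) = Add(Add(Add(-3, Mul(-1, Pow(-273, 2))), -384), Mul(-1, 247254)) = Add(Add(Add(-3, Mul(-1, 74529)), -384), -247254) = Add(Add(Add(-3, -74529), -384), -247254) = Add(Add(-74532, -384), -247254) = Add(-74916, -247254) = -322170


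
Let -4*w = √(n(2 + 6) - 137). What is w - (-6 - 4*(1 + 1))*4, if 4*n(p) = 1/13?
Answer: 56 - I*√92599/104 ≈ 56.0 - 2.926*I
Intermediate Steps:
n(p) = 1/52 (n(p) = (¼)/13 = (¼)*(1/13) = 1/52)
w = -I*√92599/104 (w = -√(1/52 - 137)/4 = -I*√92599/104 ≈ -2.926*I)
w - (-6 - 4*(1 + 1))*4 = -I*√92599/104 - (-6 - 4*(1 + 1))*4 = -I*√92599/104 - (-6 - 4*2)*4 = -I*√92599/104 - (-6 - 8)*4 = -I*√92599/104 - (-14)*4 = -I*√92599/104 - 1*(-56) = -I*√92599/104 + 56 = 56 - I*√92599/104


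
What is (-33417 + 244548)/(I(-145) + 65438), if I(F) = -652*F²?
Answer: -211131/13642862 ≈ -0.015476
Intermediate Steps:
(-33417 + 244548)/(I(-145) + 65438) = (-33417 + 244548)/(-652*(-145)² + 65438) = 211131/(-652*21025 + 65438) = 211131/(-13708300 + 65438) = 211131/(-13642862) = 211131*(-1/13642862) = -211131/13642862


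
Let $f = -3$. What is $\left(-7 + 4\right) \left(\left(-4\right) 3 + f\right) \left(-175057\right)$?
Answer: $-7877565$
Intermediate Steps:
$\left(-7 + 4\right) \left(\left(-4\right) 3 + f\right) \left(-175057\right) = \left(-7 + 4\right) \left(\left(-4\right) 3 - 3\right) \left(-175057\right) = - 3 \left(-12 - 3\right) \left(-175057\right) = \left(-3\right) \left(-15\right) \left(-175057\right) = 45 \left(-175057\right) = -7877565$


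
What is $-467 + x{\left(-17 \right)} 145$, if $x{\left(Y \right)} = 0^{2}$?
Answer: $-467$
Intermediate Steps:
$x{\left(Y \right)} = 0$
$-467 + x{\left(-17 \right)} 145 = -467 + 0 \cdot 145 = -467 + 0 = -467$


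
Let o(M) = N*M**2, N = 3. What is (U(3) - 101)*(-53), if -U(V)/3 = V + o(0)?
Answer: 5830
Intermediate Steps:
o(M) = 3*M**2
U(V) = -3*V (U(V) = -3*(V + 3*0**2) = -3*(V + 3*0) = -3*(V + 0) = -3*V)
(U(3) - 101)*(-53) = (-3*3 - 101)*(-53) = (-9 - 101)*(-53) = -110*(-53) = 5830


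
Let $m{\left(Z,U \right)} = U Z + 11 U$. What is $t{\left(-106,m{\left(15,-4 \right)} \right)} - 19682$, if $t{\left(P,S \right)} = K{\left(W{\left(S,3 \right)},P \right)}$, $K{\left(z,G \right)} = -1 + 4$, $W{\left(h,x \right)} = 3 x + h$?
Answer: $-19679$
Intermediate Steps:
$W{\left(h,x \right)} = h + 3 x$
$K{\left(z,G \right)} = 3$
$m{\left(Z,U \right)} = 11 U + U Z$
$t{\left(P,S \right)} = 3$
$t{\left(-106,m{\left(15,-4 \right)} \right)} - 19682 = 3 - 19682 = -19679$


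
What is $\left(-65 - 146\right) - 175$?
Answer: $-386$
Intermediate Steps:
$\left(-65 - 146\right) - 175 = -211 - 175 = -386$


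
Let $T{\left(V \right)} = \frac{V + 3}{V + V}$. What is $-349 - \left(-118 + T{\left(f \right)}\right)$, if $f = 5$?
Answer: $- \frac{1159}{5} \approx -231.8$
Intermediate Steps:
$T{\left(V \right)} = \frac{3 + V}{2 V}$
$-349 - \left(-118 + T{\left(f \right)}\right) = -349 - \left(-118 + \frac{3 + 5}{2 \cdot 5}\right) = -349 - \left(-118 + \frac{1}{2} \cdot \frac{1}{5} \cdot 8\right) = -349 - \left(-118 + \frac{4}{5}\right) = -349 - - \frac{586}{5} = -349 + \frac{586}{5} = - \frac{1159}{5}$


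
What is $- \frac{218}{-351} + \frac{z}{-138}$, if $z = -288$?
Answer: $\frac{21862}{8073} \approx 2.708$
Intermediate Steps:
$- \frac{218}{-351} + \frac{z}{-138} = - \frac{218}{-351} - \frac{288}{-138} = \left(-218\right) \left(- \frac{1}{351}\right) - - \frac{48}{23} = \frac{218}{351} + \frac{48}{23} = \frac{21862}{8073}$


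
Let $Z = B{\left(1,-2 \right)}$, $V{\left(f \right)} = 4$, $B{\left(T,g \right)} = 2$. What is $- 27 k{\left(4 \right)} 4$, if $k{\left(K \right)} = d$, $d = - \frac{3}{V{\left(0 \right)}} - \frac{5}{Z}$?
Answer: $351$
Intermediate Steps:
$Z = 2$
$d = - \frac{13}{4}$ ($d = - \frac{3}{4} - \frac{5}{2} = - \frac{13}{4} \approx -3.25$)
$k{\left(K \right)} = - \frac{13}{4}$
$- 27 k{\left(4 \right)} 4 = \left(-27\right) \left(- \frac{13}{4}\right) 4 = \frac{351}{4} \cdot 4 = 351$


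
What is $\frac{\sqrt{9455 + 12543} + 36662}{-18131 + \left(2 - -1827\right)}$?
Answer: $- \frac{18331}{8151} - \frac{\sqrt{21998}}{16302} \approx -2.258$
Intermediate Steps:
$\frac{\sqrt{9455 + 12543} + 36662}{-18131 + \left(2 - -1827\right)} = \frac{\sqrt{21998} + 36662}{-18131 + \left(2 + 1827\right)} = \frac{36662 + \sqrt{21998}}{-18131 + 1829} = \frac{36662 + \sqrt{21998}}{-16302} = \left(36662 + \sqrt{21998}\right) \left(- \frac{1}{16302}\right) = - \frac{18331}{8151} - \frac{\sqrt{21998}}{16302}$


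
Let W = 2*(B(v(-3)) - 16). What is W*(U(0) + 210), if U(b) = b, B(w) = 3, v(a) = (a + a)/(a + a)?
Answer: -5460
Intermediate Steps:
v(a) = 1 (v(a) = (2*a)/((2*a)) = (2*a)*(1/(2*a)) = 1)
W = -26 (W = 2*(3 - 16) = 2*(-13) = -26)
W*(U(0) + 210) = -26*(0 + 210) = -26*210 = -5460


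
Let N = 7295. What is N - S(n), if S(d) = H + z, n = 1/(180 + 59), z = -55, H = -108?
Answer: 7458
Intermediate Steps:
n = 1/239 ≈ 0.0041841
S(d) = -163 (S(d) = -108 - 55 = -163)
N - S(n) = 7295 - 1*(-163) = 7295 + 163 = 7458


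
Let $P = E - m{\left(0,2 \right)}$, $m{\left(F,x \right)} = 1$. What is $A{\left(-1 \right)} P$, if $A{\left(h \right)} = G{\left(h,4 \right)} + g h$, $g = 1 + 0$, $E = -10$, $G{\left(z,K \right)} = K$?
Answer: $-33$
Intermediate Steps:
$g = 1$
$P = -11$ ($P = -10 - 1 = -11$)
$A{\left(h \right)} = 4 + h$ ($A{\left(h \right)} = 4 + 1 h = 4 + h$)
$A{\left(-1 \right)} P = \left(4 - 1\right) \left(-11\right) = 3 \left(-11\right) = -33$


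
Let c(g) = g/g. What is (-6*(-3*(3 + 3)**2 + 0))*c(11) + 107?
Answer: 755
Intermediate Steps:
c(g) = 1
(-6*(-3*(3 + 3)**2 + 0))*c(11) + 107 = -6*(-3*(3 + 3)**2 + 0)*1 + 107 = -6*(-3*6**2 + 0)*1 + 107 = -6*(-3*36 + 0)*1 + 107 = -6*(-108 + 0)*1 + 107 = -6*(-108)*1 + 107 = 648*1 + 107 = 648 + 107 = 755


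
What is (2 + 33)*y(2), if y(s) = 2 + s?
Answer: 140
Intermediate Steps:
(2 + 33)*y(2) = (2 + 33)*(2 + 2) = 35*4 = 140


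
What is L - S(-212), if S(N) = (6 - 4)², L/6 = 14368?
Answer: 86204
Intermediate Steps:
L = 86208 (L = 6*14368 = 86208)
S(N) = 4 (S(N) = 2² = 4)
L - S(-212) = 86208 - 1*4 = 86208 - 4 = 86204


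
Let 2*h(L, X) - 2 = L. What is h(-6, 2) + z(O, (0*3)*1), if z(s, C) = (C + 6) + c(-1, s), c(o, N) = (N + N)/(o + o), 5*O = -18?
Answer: 38/5 ≈ 7.6000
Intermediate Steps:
O = -18/5 (O = (⅕)*(-18) = -18/5 ≈ -3.6000)
h(L, X) = 1 + L/2
c(o, N) = N/o (c(o, N) = (2*N)/((2*o)) = (2*N)*(1/(2*o)) = N/o)
z(s, C) = 6 + C - s (z(s, C) = (C + 6) + s/(-1) = (6 + C) + s*(-1) = (6 + C) - s = 6 + C - s)
h(-6, 2) + z(O, (0*3)*1) = (1 + (½)*(-6)) + (6 + (0*3)*1 - 1*(-18/5)) = (1 - 3) + (6 + 0*1 + 18/5) = -2 + (6 + 0 + 18/5) = -2 + 48/5 = 38/5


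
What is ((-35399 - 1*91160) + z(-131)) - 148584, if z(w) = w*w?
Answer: -257982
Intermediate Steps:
z(w) = w**2
((-35399 - 1*91160) + z(-131)) - 148584 = ((-35399 - 1*91160) + (-131)**2) - 148584 = ((-35399 - 91160) + 17161) - 148584 = (-126559 + 17161) - 148584 = -109398 - 148584 = -257982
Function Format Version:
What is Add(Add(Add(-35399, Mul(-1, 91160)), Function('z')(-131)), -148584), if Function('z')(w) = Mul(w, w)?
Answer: -257982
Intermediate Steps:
Function('z')(w) = Pow(w, 2)
Add(Add(Add(-35399, Mul(-1, 91160)), Function('z')(-131)), -148584) = Add(Add(Add(-35399, Mul(-1, 91160)), Pow(-131, 2)), -148584) = Add(Add(Add(-35399, -91160), 17161), -148584) = Add(Add(-126559, 17161), -148584) = Add(-109398, -148584) = -257982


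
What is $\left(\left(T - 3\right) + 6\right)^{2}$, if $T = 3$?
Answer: $36$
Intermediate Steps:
$\left(\left(T - 3\right) + 6\right)^{2} = \left(\left(3 - 3\right) + 6\right)^{2} = \left(0 + 6\right)^{2} = 6^{2} = 36$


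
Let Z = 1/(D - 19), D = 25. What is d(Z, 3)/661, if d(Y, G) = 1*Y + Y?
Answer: 1/1983 ≈ 0.00050429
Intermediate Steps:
Z = 1/6 (Z = 1/(25 - 19) = 1/6 ≈ 0.16667)
d(Y, G) = 2*Y (d(Y, G) = Y + Y = 2*Y)
d(Z, 3)/661 = (2*(1/6))/661 = (1/3)*(1/661) = 1/1983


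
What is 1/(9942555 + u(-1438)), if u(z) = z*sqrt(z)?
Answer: 9942555/98857373487697 + 1438*I*sqrt(1438)/98857373487697 ≈ 1.0057e-7 + 5.5161e-10*I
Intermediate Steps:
u(z) = z**(3/2)
1/(9942555 + u(-1438)) = 1/(9942555 + (-1438)**(3/2)) = 1/(9942555 - 1438*I*sqrt(1438))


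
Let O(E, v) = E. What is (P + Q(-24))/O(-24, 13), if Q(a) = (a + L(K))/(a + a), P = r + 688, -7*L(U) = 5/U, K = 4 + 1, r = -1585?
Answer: 301223/8064 ≈ 37.354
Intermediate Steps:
K = 5
L(U) = -5/(7*U)
P = -897 (P = -1585 + 688 = -897)
Q(a) = (-1/7 + a)/(2*a) (Q(a) = (a - 5/7/5)/(a + a) = (a - 5/7*1/5)/((2*a)) = (a - 1/7)*(1/(2*a)) = (-1/7 + a)*(1/(2*a)) = (-1/7 + a)/(2*a))
(P + Q(-24))/O(-24, 13) = (-897 + (1/14)*(-1 + 7*(-24))/(-24))/(-24) = (-897 + (1/14)*(-1/24)*(-1 - 168))*(-1/24) = (-897 + (1/14)*(-1/24)*(-169))*(-1/24) = (-897 + 169/336)*(-1/24) = -301223/336*(-1/24) = 301223/8064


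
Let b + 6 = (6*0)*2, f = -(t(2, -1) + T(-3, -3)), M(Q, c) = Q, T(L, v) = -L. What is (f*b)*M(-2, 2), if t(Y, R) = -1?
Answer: -24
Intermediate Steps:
f = -2 (f = -(-1 - 1*(-3)) = -(-1 + 3) = -1*2 = -2)
b = -6 (b = -6 + (6*0)*2 = -6 + 0*2 = -6 + 0 = -6)
(f*b)*M(-2, 2) = -2*(-6)*(-2) = 12*(-2) = -24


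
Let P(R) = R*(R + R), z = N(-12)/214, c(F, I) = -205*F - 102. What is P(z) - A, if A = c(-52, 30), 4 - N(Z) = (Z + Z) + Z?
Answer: -120877742/11449 ≈ -10558.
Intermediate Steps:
N(Z) = 4 - 3*Z (N(Z) = 4 - ((Z + Z) + Z) = 4 - (2*Z + Z) = 4 - 3*Z)
c(F, I) = -102 - 205*F
A = 10558 (A = -102 - 205*(-52) = -102 + 10660 = 10558)
z = 20/107 (z = (4 - 3*(-12))/214 = (4 + 36)*(1/214) = 40*(1/214) = 20/107 ≈ 0.18692)
P(R) = 2*R² (P(R) = R*(2*R) = 2*R²)
P(z) - A = 2*(20/107)² - 1*10558 = 2*(400/11449) - 10558 = 800/11449 - 10558 = -120877742/11449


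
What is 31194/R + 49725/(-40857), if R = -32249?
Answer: -959358261/439199131 ≈ -2.1843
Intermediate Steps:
31194/R + 49725/(-40857) = 31194/(-32249) + 49725/(-40857) = 31194*(-1/32249) + 49725*(-1/40857) = -31194/32249 - 16575/13619 = -959358261/439199131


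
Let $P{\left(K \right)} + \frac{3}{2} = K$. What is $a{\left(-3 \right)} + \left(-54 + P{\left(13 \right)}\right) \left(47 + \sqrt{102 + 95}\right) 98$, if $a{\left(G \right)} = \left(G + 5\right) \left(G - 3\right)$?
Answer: $-195767 - 4165 \sqrt{197} \approx -2.5423 \cdot 10^{5}$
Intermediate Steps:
$a{\left(G \right)} = \left(-3 + G\right) \left(5 + G\right)$ ($a{\left(G \right)} = \left(5 + G\right) \left(-3 + G\right) = \left(-3 + G\right) \left(5 + G\right)$)
$P{\left(K \right)} = - \frac{3}{2} + K$
$a{\left(-3 \right)} + \left(-54 + P{\left(13 \right)}\right) \left(47 + \sqrt{102 + 95}\right) 98 = \left(-15 + \left(-3\right)^{2} + 2 \left(-3\right)\right) + \left(-54 + \left(- \frac{3}{2} + 13\right)\right) \left(47 + \sqrt{102 + 95}\right) 98 = \left(-15 + 9 - 6\right) + \left(-54 + \frac{23}{2}\right) \left(47 + \sqrt{197}\right) 98 = -12 + - \frac{85 \left(47 + \sqrt{197}\right)}{2} \cdot 98 = -12 + \left(- \frac{3995}{2} - \frac{85 \sqrt{197}}{2}\right) 98 = -12 - \left(195755 + 4165 \sqrt{197}\right) = -195767 - 4165 \sqrt{197}$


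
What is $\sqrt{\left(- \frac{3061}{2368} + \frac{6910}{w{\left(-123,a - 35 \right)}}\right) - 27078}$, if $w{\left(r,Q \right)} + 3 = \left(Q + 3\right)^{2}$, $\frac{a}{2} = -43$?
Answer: $\frac{7 i \sqrt{9383342397584505}}{4120616} \approx 164.56 i$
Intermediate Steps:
$a = -86$ ($a = 2 \left(-43\right) = -86$)
$w{\left(r,Q \right)} = -3 + \left(3 + Q\right)^{2}$ ($w{\left(r,Q \right)} = -3 + \left(Q + 3\right)^{2} = -3 + \left(3 + Q\right)^{2}$)
$\sqrt{\left(- \frac{3061}{2368} + \frac{6910}{w{\left(-123,a - 35 \right)}}\right) - 27078} = \sqrt{\left(- \frac{3061}{2368} + \frac{6910}{-3 + \left(3 - 121\right)^{2}}\right) - 27078} = \sqrt{\left(- \frac{3061}{2368} + \frac{6910}{-3 + \left(-118\right)^{2}}\right) - 27078} = \sqrt{\left(- \frac{3061}{2368} + \frac{6910}{-3 + 13924}\right) - 27078} = \sqrt{\left(- \frac{3061}{2368} + \frac{6910}{13921}\right) - 27078} = \sqrt{- \frac{26249301}{32964928} - 27078} = \sqrt{- \frac{892650569685}{32964928}} = \frac{7 i \sqrt{9383342397584505}}{4120616}$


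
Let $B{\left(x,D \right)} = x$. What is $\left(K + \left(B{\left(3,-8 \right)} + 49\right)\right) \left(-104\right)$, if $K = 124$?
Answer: $-18304$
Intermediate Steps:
$\left(K + \left(B{\left(3,-8 \right)} + 49\right)\right) \left(-104\right) = \left(124 + \left(3 + 49\right)\right) \left(-104\right) = \left(124 + 52\right) \left(-104\right) = 176 \left(-104\right) = -18304$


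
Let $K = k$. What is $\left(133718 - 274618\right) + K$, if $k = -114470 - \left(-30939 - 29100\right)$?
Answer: $-195331$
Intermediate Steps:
$k = -54431$ ($k = -114470 - \left(-30939 - 29100\right) = -114470 - -60039 = -114470 + 60039 = -54431$)
$K = -54431$
$\left(133718 - 274618\right) + K = \left(133718 - 274618\right) - 54431 = -140900 - 54431 = -195331$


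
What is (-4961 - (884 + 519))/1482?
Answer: -3182/741 ≈ -4.2942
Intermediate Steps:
(-4961 - (884 + 519))/1482 = (-4961 - 1*1403)*(1/1482) = (-4961 - 1403)*(1/1482) = -6364*1/1482 = -3182/741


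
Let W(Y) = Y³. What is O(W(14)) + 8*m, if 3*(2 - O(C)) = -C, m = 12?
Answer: 3038/3 ≈ 1012.7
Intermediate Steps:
O(C) = 2 + C/3 (O(C) = 2 - (-1)*C/3 = 2 + C/3)
O(W(14)) + 8*m = (2 + (⅓)*14³) + 8*12 = (2 + (⅓)*2744) + 96 = (2 + 2744/3) + 96 = 2750/3 + 96 = 3038/3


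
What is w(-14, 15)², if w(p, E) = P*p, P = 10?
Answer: 19600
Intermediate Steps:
w(p, E) = 10*p
w(-14, 15)² = (10*(-14))² = (-140)² = 19600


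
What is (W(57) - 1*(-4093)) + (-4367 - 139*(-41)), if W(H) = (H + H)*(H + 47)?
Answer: 17281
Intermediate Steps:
W(H) = 2*H*(47 + H) (W(H) = (2*H)*(47 + H) = 2*H*(47 + H))
(W(57) - 1*(-4093)) + (-4367 - 139*(-41)) = (2*57*(47 + 57) - 1*(-4093)) + (-4367 - 139*(-41)) = (2*57*104 + 4093) + (-4367 + 5699) = (11856 + 4093) + 1332 = 15949 + 1332 = 17281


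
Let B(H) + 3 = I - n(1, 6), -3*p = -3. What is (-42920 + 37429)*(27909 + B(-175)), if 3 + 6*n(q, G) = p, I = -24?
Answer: -459305677/3 ≈ -1.5310e+8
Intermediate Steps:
p = 1 (p = -⅓*(-3) = 1)
n(q, G) = -⅓ (n(q, G) = -½ + (⅙)*1 = -½ + ⅙ = -⅓)
B(H) = -80/3 (B(H) = -3 + (-24 - 1*(-⅓)) = -3 + (-24 + ⅓) = -3 - 71/3 = -80/3)
(-42920 + 37429)*(27909 + B(-175)) = (-42920 + 37429)*(27909 - 80/3) = -5491*83647/3 = -459305677/3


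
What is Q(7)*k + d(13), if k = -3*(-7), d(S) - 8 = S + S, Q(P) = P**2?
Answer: 1063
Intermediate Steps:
d(S) = 8 + 2*S (d(S) = 8 + (S + S) = 8 + 2*S)
k = 21
Q(7)*k + d(13) = 7**2*21 + (8 + 2*13) = 49*21 + (8 + 26) = 1029 + 34 = 1063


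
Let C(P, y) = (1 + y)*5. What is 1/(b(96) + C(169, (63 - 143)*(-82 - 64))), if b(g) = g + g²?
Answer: 1/67717 ≈ 1.4767e-5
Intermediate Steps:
C(P, y) = 5 + 5*y
1/(b(96) + C(169, (63 - 143)*(-82 - 64))) = 1/(96*(1 + 96) + (5 + 5*((63 - 143)*(-82 - 64)))) = 1/(96*97 + (5 + 5*(-80*(-146)))) = 1/(9312 + (5 + 5*11680)) = 1/(9312 + (5 + 58400)) = 1/(9312 + 58405) = 1/67717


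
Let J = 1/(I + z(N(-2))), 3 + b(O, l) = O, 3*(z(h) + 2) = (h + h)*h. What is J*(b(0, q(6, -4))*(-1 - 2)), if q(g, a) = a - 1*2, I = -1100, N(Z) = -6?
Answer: -9/1078 ≈ -0.0083488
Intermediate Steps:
q(g, a) = -2 + a (q(g, a) = a - 2 = -2 + a)
z(h) = -2 + 2*h**2/3 (z(h) = -2 + ((h + h)*h)/3 = -2 + ((2*h)*h)/3 = -2 + (2*h**2)/3 = -2 + 2*h**2/3)
b(O, l) = -3 + O
J = -1/1078 (J = 1/(-1100 + (-2 + (2/3)*(-6)**2)) = 1/(-1100 + (-2 + (2/3)*36)) = 1/(-1100 + (-2 + 24)) = 1/(-1100 + 22) = 1/(-1078) = -1/1078 ≈ -0.00092764)
J*(b(0, q(6, -4))*(-1 - 2)) = -(-3 + 0)*(-1 - 2)/1078 = -(-3)*(-3)/1078 = -1/1078*9 = -9/1078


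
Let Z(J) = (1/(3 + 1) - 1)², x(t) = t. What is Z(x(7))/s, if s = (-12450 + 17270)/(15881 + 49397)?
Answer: 293751/38560 ≈ 7.6180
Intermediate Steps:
s = 2410/32639 (s = 4820/65278 = 4820*(1/65278) = 2410/32639 ≈ 0.073838)
Z(J) = 9/16 (Z(J) = (1/4 - 1)² = (¼ - 1)² = (-¾)² = 9/16)
Z(x(7))/s = 9/(16*(2410/32639)) = (9/16)*(32639/2410) = 293751/38560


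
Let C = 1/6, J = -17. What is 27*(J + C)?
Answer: -909/2 ≈ -454.50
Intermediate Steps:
C = ⅙ ≈ 0.16667
27*(J + C) = 27*(-17 + ⅙) = 27*(-101/6) = -909/2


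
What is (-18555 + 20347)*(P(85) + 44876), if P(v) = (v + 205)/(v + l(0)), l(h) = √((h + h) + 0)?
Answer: 1367206400/17 ≈ 8.0424e+7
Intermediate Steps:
l(h) = √2*√h (l(h) = √(2*h + 0) = √(2*h) = √2*√h)
P(v) = (205 + v)/v (P(v) = (v + 205)/(v + √2*√0) = (205 + v)/(v + √2*0) = (205 + v)/(v + 0) = (205 + v)/v)
(-18555 + 20347)*(P(85) + 44876) = (-18555 + 20347)*((205 + 85)/85 + 44876) = 1792*((1/85)*290 + 44876) = 1792*(58/17 + 44876) = 1792*(762950/17) = 1367206400/17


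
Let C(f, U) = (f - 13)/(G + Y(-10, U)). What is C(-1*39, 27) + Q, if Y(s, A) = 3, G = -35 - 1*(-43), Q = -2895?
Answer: -31897/11 ≈ -2899.7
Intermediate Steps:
G = 8 (G = -35 + 43 = 8)
C(f, U) = -13/11 + f/11 (C(f, U) = (f - 13)/(8 + 3) = (-13 + f)/11 = (-13 + f)*(1/11) = -13/11 + f/11)
C(-1*39, 27) + Q = (-13/11 + (-1*39)/11) - 2895 = (-13/11 + (1/11)*(-39)) - 2895 = (-13/11 - 39/11) - 2895 = -52/11 - 2895 = -31897/11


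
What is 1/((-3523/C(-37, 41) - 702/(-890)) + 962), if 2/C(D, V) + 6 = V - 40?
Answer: 890/8695557 ≈ 0.00010235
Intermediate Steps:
C(D, V) = 2/(-46 + V) (C(D, V) = 2/(-6 + (V - 40)) = 2/(-6 + (-40 + V)) = 2/(-46 + V))
1/((-3523/C(-37, 41) - 702/(-890)) + 962) = 1/((-3523/(2/(-46 + 41)) - 702/(-890)) + 962) = 1/((-3523/(2/(-5)) - 702*(-1/890)) + 962) = 1/((-3523/(2*(-⅕)) + 351/445) + 962) = 1/((-3523/(-⅖) + 351/445) + 962) = 1/((-3523*(-5/2) + 351/445) + 962) = 1/((17615/2 + 351/445) + 962) = 1/(7839377/890 + 962) = 1/(8695557/890) = 890/8695557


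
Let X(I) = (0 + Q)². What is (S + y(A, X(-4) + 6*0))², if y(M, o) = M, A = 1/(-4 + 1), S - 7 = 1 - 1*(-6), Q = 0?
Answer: 1681/9 ≈ 186.78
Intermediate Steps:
X(I) = 0 (X(I) = (0 + 0)² = 0² = 0)
S = 14 (S = 7 + (1 - 1*(-6)) = 7 + (1 + 6) = 7 + 7 = 14)
A = -⅓ (A = 1/(-3) = -⅓ ≈ -0.33333)
(S + y(A, X(-4) + 6*0))² = (14 - ⅓)² = (41/3)² = 1681/9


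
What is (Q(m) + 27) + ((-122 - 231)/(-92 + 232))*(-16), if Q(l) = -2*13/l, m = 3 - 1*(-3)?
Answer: 6616/105 ≈ 63.010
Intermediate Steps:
m = 6 (m = 3 + 3 = 6)
Q(l) = -26/l (Q(l) = -2*13/l = -26/l)
(Q(m) + 27) + ((-122 - 231)/(-92 + 232))*(-16) = (-26/6 + 27) + ((-122 - 231)/(-92 + 232))*(-16) = (-26*⅙ + 27) - 353/140*(-16) = (-13/3 + 27) - 353*1/140*(-16) = 68/3 - 353/140*(-16) = 68/3 + 1412/35 = 6616/105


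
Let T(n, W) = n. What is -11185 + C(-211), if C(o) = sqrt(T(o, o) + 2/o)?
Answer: -11185 + 3*I*sqrt(1043817)/211 ≈ -11185.0 + 14.526*I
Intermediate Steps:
C(o) = sqrt(o + 2/o)
-11185 + C(-211) = -11185 + sqrt(-211 + 2/(-211)) = -11185 + sqrt(-211 + 2*(-1/211)) = -11185 + sqrt(-211 - 2/211) = -11185 + sqrt(-44523/211) = -11185 + 3*I*sqrt(1043817)/211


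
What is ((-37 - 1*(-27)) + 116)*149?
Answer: 15794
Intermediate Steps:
((-37 - 1*(-27)) + 116)*149 = ((-37 + 27) + 116)*149 = (-10 + 116)*149 = 106*149 = 15794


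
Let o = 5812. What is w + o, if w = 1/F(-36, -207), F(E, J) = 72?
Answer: 418465/72 ≈ 5812.0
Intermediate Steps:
w = 1/72 ≈ 0.013889
w + o = 1/72 + 5812 = 418465/72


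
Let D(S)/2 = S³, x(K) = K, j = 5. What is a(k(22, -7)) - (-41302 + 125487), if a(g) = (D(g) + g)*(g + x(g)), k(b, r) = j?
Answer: -81635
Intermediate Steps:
k(b, r) = 5
D(S) = 2*S³
a(g) = 2*g*(g + 2*g³) (a(g) = (2*g³ + g)*(g + g) = (g + 2*g³)*(2*g) = 2*g*(g + 2*g³))
a(k(22, -7)) - (-41302 + 125487) = 5²*(2 + 4*5²) - (-41302 + 125487) = 25*(2 + 4*25) - 1*84185 = 25*(2 + 100) - 84185 = 25*102 - 84185 = 2550 - 84185 = -81635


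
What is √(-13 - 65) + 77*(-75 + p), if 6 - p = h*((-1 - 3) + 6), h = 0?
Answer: -5313 + I*√78 ≈ -5313.0 + 8.8318*I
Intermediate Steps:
p = 6 (p = 6 - 0*((-1 - 3) + 6) = 6 - 0*(-4 + 6) = 6 - 0*2 = 6 - 1*0 = 6 + 0 = 6)
√(-13 - 65) + 77*(-75 + p) = √(-13 - 65) + 77*(-75 + 6) = √(-78) + 77*(-69) = I*√78 - 5313 = -5313 + I*√78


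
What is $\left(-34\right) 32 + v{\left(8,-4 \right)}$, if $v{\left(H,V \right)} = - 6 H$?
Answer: $-1136$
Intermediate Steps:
$\left(-34\right) 32 + v{\left(8,-4 \right)} = \left(-34\right) 32 - 48 = -1088 - 48 = -1136$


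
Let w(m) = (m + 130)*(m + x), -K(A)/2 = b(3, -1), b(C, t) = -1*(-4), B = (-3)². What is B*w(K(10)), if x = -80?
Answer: -96624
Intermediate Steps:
B = 9
b(C, t) = 4
K(A) = -8 (K(A) = -2*4 = -8)
w(m) = (-80 + m)*(130 + m) (w(m) = (m + 130)*(m - 80) = (130 + m)*(-80 + m) = (-80 + m)*(130 + m))
B*w(K(10)) = 9*(-10400 + (-8)² + 50*(-8)) = 9*(-10400 + 64 - 400) = 9*(-10736) = -96624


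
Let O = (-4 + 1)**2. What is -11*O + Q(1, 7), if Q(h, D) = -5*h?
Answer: -104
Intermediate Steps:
O = 9 (O = (-3)**2 = 9)
-11*O + Q(1, 7) = -11*9 - 5*1 = -99 - 5 = -104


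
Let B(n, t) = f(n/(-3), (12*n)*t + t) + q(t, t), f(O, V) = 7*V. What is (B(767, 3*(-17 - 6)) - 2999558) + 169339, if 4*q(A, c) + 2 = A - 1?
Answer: -7276252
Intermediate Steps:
q(A, c) = -¾ + A/4 (q(A, c) = -½ + (A - 1)/4 = -½ + (-1 + A)/4 = -½ + (-¼ + A/4) = -¾ + A/4)
B(n, t) = -¾ + 29*t/4 + 84*n*t (B(n, t) = 7*((12*n)*t + t) + (-¾ + t/4) = 7*(12*n*t + t) + (-¾ + t/4) = 7*(t + 12*n*t) + (-¾ + t/4) = (7*t + 84*n*t) + (-¾ + t/4) = -¾ + 29*t/4 + 84*n*t)
(B(767, 3*(-17 - 6)) - 2999558) + 169339 = ((-¾ + 29*(3*(-17 - 6))/4 + 84*767*(3*(-17 - 6))) - 2999558) + 169339 = ((-¾ + 29*(3*(-23))/4 + 84*767*(3*(-23))) - 2999558) + 169339 = ((-¾ + (29/4)*(-69) + 84*767*(-69)) - 2999558) + 169339 = ((-¾ - 2001/4 - 4445532) - 2999558) + 169339 = (-4446033 - 2999558) + 169339 = -7445591 + 169339 = -7276252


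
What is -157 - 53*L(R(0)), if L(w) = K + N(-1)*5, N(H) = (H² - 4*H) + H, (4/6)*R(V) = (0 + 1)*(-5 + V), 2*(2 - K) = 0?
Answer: -1323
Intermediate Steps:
K = 2 (K = 2 - ½*0 = 2 + 0 = 2)
R(V) = -15/2 + 3*V/2 (R(V) = 3*((0 + 1)*(-5 + V))/2 = 3*(1*(-5 + V))/2 = 3*(-5 + V)/2 = -15/2 + 3*V/2)
N(H) = H² - 3*H
L(w) = 22 (L(w) = 2 - (-3 - 1)*5 = 2 - 1*(-4)*5 = 2 + 4*5 = 2 + 20 = 22)
-157 - 53*L(R(0)) = -157 - 53*22 = -157 - 1166 = -1323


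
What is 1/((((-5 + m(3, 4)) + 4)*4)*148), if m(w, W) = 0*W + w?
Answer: 1/1184 ≈ 0.00084459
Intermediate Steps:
m(w, W) = w (m(w, W) = 0 + w = w)
1/((((-5 + m(3, 4)) + 4)*4)*148) = 1/((((-5 + 3) + 4)*4)*148) = 1/(((-2 + 4)*4)*148) = 1/((2*4)*148) = 1/(8*148) = 1/1184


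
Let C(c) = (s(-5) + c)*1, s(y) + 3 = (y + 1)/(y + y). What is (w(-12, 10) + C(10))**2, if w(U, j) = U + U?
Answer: 6889/25 ≈ 275.56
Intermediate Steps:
w(U, j) = 2*U
s(y) = -3 + (1 + y)/(2*y) (s(y) = -3 + (y + 1)/(y + y) = -3 + (1 + y)/((2*y)) = -3 + (1 + y)*(1/(2*y)) = -3 + (1 + y)/(2*y))
C(c) = -13/5 + c (C(c) = ((1/2)*(1 - 5*(-5))/(-5) + c)*1 = ((1/2)*(-1/5)*(1 + 25) + c)*1 = ((1/2)*(-1/5)*26 + c)*1 = (-13/5 + c)*1 = -13/5 + c)
(w(-12, 10) + C(10))**2 = (2*(-12) + (-13/5 + 10))**2 = (-24 + 37/5)**2 = (-83/5)**2 = 6889/25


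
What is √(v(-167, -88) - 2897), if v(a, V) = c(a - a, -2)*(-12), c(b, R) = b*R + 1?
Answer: I*√2909 ≈ 53.935*I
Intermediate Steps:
c(b, R) = 1 + R*b (c(b, R) = R*b + 1 = 1 + R*b)
v(a, V) = -12 (v(a, V) = (1 - 2*(a - a))*(-12) = (1 - 2*0)*(-12) = (1 + 0)*(-12) = 1*(-12) = -12)
√(v(-167, -88) - 2897) = √(-12 - 2897) = √(-2909) = I*√2909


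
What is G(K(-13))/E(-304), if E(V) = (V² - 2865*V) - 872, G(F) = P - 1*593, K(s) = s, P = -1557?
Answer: -1075/481252 ≈ -0.0022338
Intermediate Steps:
G(F) = -2150 (G(F) = -1557 - 1*593 = -1557 - 593 = -2150)
E(V) = -872 + V² - 2865*V
G(K(-13))/E(-304) = -2150/(-872 + (-304)² - 2865*(-304)) = -2150/(-872 + 92416 + 870960) = -2150/962504 = -2150*1/962504 = -1075/481252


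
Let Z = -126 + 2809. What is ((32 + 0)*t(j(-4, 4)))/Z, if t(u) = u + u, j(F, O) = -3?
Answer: -192/2683 ≈ -0.071562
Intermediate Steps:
t(u) = 2*u
Z = 2683
((32 + 0)*t(j(-4, 4)))/Z = ((32 + 0)*(2*(-3)))/2683 = (32*(-6))*(1/2683) = -192*1/2683 = -192/2683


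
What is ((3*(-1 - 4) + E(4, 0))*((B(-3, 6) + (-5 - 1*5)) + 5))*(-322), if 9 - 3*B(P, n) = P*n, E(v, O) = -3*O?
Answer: 19320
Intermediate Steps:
B(P, n) = 3 - P*n/3
((3*(-1 - 4) + E(4, 0))*((B(-3, 6) + (-5 - 1*5)) + 5))*(-322) = ((3*(-1 - 4) - 3*0)*(((3 - ⅓*(-3)*6) + (-5 - 1*5)) + 5))*(-322) = ((3*(-5) + 0)*(((3 + 6) + (-5 - 5)) + 5))*(-322) = ((-15 + 0)*((9 - 10) + 5))*(-322) = -15*(-1 + 5)*(-322) = -15*4*(-322) = -60*(-322) = 19320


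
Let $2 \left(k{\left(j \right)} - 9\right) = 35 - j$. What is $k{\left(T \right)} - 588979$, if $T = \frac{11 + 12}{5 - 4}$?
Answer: $-588964$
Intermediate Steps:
$T = 23$ ($T = \frac{23}{1} = 23 \cdot 1 = 23$)
$k{\left(j \right)} = \frac{53}{2} - \frac{j}{2}$ ($k{\left(j \right)} = 9 + \frac{35 - j}{2} = 9 - \left(- \frac{35}{2} + \frac{j}{2}\right) = \frac{53}{2} - \frac{j}{2}$)
$k{\left(T \right)} - 588979 = \left(\frac{53}{2} - \frac{23}{2}\right) - 588979 = 15 - 588979 = -588964$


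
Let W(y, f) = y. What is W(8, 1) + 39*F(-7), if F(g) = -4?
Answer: -148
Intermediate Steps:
W(8, 1) + 39*F(-7) = 8 + 39*(-4) = 8 - 156 = -148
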